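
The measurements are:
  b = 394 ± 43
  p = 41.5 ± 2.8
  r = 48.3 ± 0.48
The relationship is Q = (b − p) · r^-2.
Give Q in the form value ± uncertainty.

Let u = b − p = 352. δu = √(δb² + δp²) = √(1850 + 7.84) = 43.1, so δu/u = 0.122.
Q is then a monomial in u, r:
δQ/Q = √((δu/u)² + (-2·δr/r)²) = √(0.0149 + 0.000395) = 0.124
Q = 0.151, so δQ = 0.124 × 0.151 = 0.0187.

0.151 ± 0.0187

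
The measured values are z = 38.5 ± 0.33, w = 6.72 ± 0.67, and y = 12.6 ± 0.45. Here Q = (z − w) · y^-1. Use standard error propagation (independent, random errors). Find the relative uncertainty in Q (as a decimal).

Let u = z − w = 31.8. δu = √(δz² + δw²) = √(0.109 + 0.449) = 0.747, so δu/u = 0.0235.
Q is then a monomial in u, y:
δQ/Q = √((δu/u)² + (-1·δy/y)²) = √(0.000552 + 0.00128) = 0.0428

0.0428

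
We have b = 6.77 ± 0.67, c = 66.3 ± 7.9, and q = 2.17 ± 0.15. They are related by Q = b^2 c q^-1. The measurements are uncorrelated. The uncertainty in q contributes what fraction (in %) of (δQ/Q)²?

(δQ/Q)² = (2·δb/b)² + (1·δc/c)² + (-1·δq/q)²
  b term: (2×0.0990)² = 0.0392
  c term: (1×0.119)² = 0.0142
  q term: (-1×0.0691)² = 0.00478
Total = 0.0582. Share from q = 0.00478/0.0582 = 0.0822.

8.22%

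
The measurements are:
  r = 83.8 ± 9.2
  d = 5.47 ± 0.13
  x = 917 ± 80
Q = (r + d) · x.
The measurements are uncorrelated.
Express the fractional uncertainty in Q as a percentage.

13.5%

Let u = r + d = 89.3. δu = √(δr² + δd²) = √(84.6 + 0.0169) = 9.20, so δu/u = 0.103.
Q is then a monomial in u, x:
δQ/Q = √((δu/u)² + (1·δx/x)²) = √(0.0106 + 0.00761) = 0.135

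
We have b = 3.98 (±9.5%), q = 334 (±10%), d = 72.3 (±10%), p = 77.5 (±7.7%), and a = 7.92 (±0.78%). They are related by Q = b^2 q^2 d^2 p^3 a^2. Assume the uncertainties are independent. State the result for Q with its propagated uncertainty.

Since Q is a product/quotient, work with relative uncertainties:
  (2·δb/b)² = (2×0.0950)² = 0.0361;  (2·δq/q)² = (2×0.100)² = 0.0400;  (2·δd/d)² = (2×0.100)² = 0.0400;  (3·δp/p)² = (3×0.0770)² = 0.0534;  (2·δa/a)² = (2×0.00780)² = 0.000243
δQ/Q = √(0.170) = 0.412
Q = 2.7e+17, so δQ = 0.412 × 2.7e+17 = 1.11e+17.

(2.70 ± 1.11) × 10^17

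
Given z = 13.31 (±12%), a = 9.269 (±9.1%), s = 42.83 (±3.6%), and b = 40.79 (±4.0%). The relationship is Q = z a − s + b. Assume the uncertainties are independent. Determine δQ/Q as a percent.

Let p = z·a = 123.4. δp/p = √((1·δz/z)² + (1·δa/a)²) = √(0.0144 + 0.00828) = 0.151, so δp = 18.6.
Q = p − s + b: δQ = √(δp² + δs² + δb²) = √(345 + 2.38 + 2.66) = 18.7
Q = 121.3, so δQ/Q = 18.7/121.3 = 0.154.

15.4%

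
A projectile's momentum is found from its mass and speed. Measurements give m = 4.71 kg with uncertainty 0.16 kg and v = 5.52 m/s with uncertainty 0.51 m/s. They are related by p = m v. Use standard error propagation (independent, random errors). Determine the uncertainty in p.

2.56 kg·m/s

Relative error in a monomial: (δp/p)² = Σ (nᵢ · δxᵢ/xᵢ)².
  (1·δm/m)² = (1×0.0340)² = 0.00115;  (1·δv/v)² = (1×0.0924)² = 0.00854
δp/p = √(0.00969) = 0.0984
p = 26.0 kg·m/s, so δp = 0.0984 × 26.0 = 2.56 kg·m/s.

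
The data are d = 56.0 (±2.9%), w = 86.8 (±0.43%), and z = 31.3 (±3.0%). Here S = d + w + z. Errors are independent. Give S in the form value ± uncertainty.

Sums and differences: (δS)² = Σ (cᵢ δxᵢ)².
  (δd)² = 2.64;  (δw)² = 0.139;  (δz)² = 0.882
δS = √(3.66) = 1.91
S = 174.

174 ± 1.91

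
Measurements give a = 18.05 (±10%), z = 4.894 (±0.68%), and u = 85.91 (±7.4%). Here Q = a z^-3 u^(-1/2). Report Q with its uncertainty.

0.01661 ± 0.00180

Each factor contributes (exponent × relative error)² to (δQ/Q)²:
  (1·δa/a)² = (1×0.100)² = 0.0100;  (-3·δz/z)² = (-3×0.00680)² = 0.000416;  (−½·δu/u)² = (-0.5×0.0740)² = 0.00137
δQ/Q = √(0.0118) = 0.109
Q = 0.01661, so δQ = 0.109 × 0.01661 = 0.00180.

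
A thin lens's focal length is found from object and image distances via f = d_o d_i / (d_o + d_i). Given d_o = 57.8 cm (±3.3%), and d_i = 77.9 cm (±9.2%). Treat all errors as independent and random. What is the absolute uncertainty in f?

1.44 cm

∂f/∂d_o = (d_i/(d_o+d_i))² = 0.330;  ∂f/∂d_i = (d_o/(d_o+d_i))² = 0.181
δf = √((∂f/∂d_o · δd_o)² + (∂f/∂d_i · δd_i)²) = √(0.395 + 1.69) = 1.44 cm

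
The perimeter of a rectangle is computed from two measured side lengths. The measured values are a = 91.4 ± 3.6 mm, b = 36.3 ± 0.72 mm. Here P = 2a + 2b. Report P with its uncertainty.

Absolute uncertainties add in quadrature for a linear combination:
  (2·δa)² = 51.8;  (2·δb)² = 2.07
δP = √(53.9) = 7.34 mm
P = 255 mm.

255 ± 7.34 mm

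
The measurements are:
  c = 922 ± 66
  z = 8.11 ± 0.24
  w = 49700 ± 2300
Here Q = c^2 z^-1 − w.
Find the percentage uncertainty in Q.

28.1%

Let p = c^2·z^-1 = 1.05e+05. δp/p = √((2·δc/c)² + (-1·δz/z)²) = √(0.0205 + 0.000876) = 0.146, so δp = 15300.
Q = p − w: δQ = √(δp² + δw²) = √(2.35e+08 + 5.29e+06) = 15500
Q = 55100, so δQ/Q = 15500/55100 = 0.281.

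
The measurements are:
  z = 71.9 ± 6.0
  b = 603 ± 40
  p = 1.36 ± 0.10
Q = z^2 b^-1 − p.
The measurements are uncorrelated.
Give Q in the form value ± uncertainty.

Let w = z^2·b^-1 = 8.57. δw/w = √((2·δz/z)² + (-1·δb/b)²) = √(0.0279 + 0.00440) = 0.180, so δw = 1.54.
Q = w − p: δQ = √(δw² + δp²) = √(2.37 + 0.0100) = 1.54
Q = 7.21.

7.21 ± 1.54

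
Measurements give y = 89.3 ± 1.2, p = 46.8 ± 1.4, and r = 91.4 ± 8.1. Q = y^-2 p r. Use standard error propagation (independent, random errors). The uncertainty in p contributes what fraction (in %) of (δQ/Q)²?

(δQ/Q)² = (-2·δy/y)² + (1·δp/p)² + (1·δr/r)²
  y term: (-2×0.0134)² = 0.000722
  p term: (1×0.0299)² = 0.000895
  r term: (1×0.0886)² = 0.00785
Total = 0.00947. Share from p = 0.000895/0.00947 = 0.0945.

9.45%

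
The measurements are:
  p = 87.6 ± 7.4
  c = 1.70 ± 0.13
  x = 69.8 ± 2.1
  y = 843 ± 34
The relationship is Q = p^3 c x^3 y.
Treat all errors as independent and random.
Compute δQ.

9.26e+13

For a monomial Q ∝ p^3, c, x^3, y, fractional errors add in quadrature:
  (3·δp/p)² = (3×0.0845)² = 0.0642;  (1·δc/c)² = (1×0.0765)² = 0.00585;  (3·δx/x)² = (3×0.0301)² = 0.00815;  (1·δy/y)² = (1×0.0403)² = 0.00163
δQ/Q = √(0.0798) = 0.283
Q = 3.28e+14, so δQ = 0.283 × 3.28e+14 = 9.26e+13.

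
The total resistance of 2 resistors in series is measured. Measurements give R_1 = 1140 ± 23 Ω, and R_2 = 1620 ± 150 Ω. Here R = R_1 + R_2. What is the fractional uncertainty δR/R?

0.0550

Sums and differences: (δR)² = Σ (cᵢ δxᵢ)².
  (δR_1)² = 529;  (δR_2)² = 22500
δR = √(23000) = 152 Ω
R = 2760 Ω, so δR/R = 152/2760 = 0.0550.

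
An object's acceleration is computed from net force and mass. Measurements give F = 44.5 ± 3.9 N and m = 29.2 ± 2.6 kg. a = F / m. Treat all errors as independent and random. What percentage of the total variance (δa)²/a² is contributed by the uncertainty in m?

(δa/a)² = (1·δF/F)² + (-1·δm/m)²
  F term: (1×0.0876)² = 0.00768
  m term: (-1×0.0890)² = 0.00793
Total = 0.0156. Share from m = 0.00793/0.0156 = 0.508.

50.8%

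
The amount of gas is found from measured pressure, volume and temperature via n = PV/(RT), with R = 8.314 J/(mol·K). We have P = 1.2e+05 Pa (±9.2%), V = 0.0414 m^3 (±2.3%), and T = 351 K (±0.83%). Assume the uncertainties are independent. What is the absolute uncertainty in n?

For a monomial n ∝ P, V, T^-1, fractional errors add in quadrature:
  (1·δP/P)² = (1×0.0920)² = 0.00846;  (1·δV/V)² = (1×0.0230)² = 0.000529;  (-1·δT/T)² = (-1×0.00830)² = 6.89e-05
δn/n = √(0.00906) = 0.0952
n = 1.70 mol, so δn = 0.0952 × 1.70 = 0.162 mol.

0.162 mol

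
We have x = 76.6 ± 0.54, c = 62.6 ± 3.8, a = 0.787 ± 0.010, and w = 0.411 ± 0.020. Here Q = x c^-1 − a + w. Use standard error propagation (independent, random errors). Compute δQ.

0.0780

Let p = x·c^-1 = 1.22. δp/p = √((1·δx/x)² + (-1·δc/c)²) = √(4.97e-05 + 0.00368) = 0.0611, so δp = 0.0748.
Q = p − a + w: δQ = √(δp² + δa² + δw²) = √(0.00559 + 0.000100 + 0.000400) = 0.0780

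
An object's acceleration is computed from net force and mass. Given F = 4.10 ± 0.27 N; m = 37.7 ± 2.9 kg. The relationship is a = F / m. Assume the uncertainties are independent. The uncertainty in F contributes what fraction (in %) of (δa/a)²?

42.3%

(δa/a)² = (1·δF/F)² + (-1·δm/m)²
  F term: (1×0.0659)² = 0.00434
  m term: (-1×0.0769)² = 0.00592
Total = 0.0103. Share from F = 0.00434/0.0103 = 0.423.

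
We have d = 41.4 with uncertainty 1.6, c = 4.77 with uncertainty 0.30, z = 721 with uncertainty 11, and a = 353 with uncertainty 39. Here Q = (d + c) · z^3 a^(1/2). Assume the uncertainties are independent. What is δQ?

2.6e+10

Let u = d + c = 46.2. δu = √(δd² + δc²) = √(2.56 + 0.0900) = 1.63, so δu/u = 0.0353.
Q is then a monomial in u, z, a:
δQ/Q = √((δu/u)² + (3·δz/z)² + (½·δa/a)²) = √(0.00124 + 0.00209 + 0.00305) = 0.0799
Q = 3.25e+11, so δQ = 0.0799 × 3.25e+11 = 2.6e+10.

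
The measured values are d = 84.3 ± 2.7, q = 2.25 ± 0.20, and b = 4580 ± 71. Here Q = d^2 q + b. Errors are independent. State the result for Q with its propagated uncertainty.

20600 ± 1750

Let p = d^2·q = 16000. δp/p = √((2·δd/d)² + (1·δq/q)²) = √(0.00410 + 0.00790) = 0.110, so δp = 1750.
Q = p + b: δQ = √(δp² + δb²) = √(3.07e+06 + 5040) = 1750
Q = 20600.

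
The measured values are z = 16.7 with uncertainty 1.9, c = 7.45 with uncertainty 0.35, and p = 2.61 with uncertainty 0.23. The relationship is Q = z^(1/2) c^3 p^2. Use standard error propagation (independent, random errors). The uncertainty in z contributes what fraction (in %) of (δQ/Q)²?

5.97%

(δQ/Q)² = (½·δz/z)² + (3·δc/c)² + (2·δp/p)²
  z term: (0.5×0.114)² = 0.00324
  c term: (3×0.0470)² = 0.0199
  p term: (2×0.0881)² = 0.0311
Total = 0.0542. Share from z = 0.00324/0.0542 = 0.0597.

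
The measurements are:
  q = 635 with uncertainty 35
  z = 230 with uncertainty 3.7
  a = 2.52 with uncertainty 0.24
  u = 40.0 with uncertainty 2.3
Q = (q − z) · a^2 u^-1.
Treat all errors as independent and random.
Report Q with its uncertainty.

Let w = q − z = 405. δw = √(δq² + δz²) = √(1220 + 13.7) = 35.2, so δw/w = 0.0869.
Q is then a monomial in w, a, u:
δQ/Q = √((δw/w)² + (2·δa/a)² + (-1·δu/u)²) = √(0.00755 + 0.0363 + 0.00331) = 0.217
Q = 64.3, so δQ = 0.217 × 64.3 = 14.0.

64.3 ± 14.0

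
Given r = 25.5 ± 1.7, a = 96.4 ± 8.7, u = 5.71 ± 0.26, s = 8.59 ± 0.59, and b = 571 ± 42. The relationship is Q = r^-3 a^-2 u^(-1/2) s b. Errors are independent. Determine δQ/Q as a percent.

Each factor contributes (exponent × relative error)² to (δQ/Q)²:
  (-3·δr/r)² = (-3×0.0667)² = 0.0400;  (-2·δa/a)² = (-2×0.0902)² = 0.0326;  (−½·δu/u)² = (-0.5×0.0455)² = 0.000518;  (1·δs/s)² = (1×0.0687)² = 0.00472;  (1·δb/b)² = (1×0.0736)² = 0.00541
δQ/Q = √(0.0832) = 0.288

28.8%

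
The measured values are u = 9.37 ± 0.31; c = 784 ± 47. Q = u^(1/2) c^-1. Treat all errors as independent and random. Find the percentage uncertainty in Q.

6.22%

Relative error in a monomial: (δQ/Q)² = Σ (nᵢ · δxᵢ/xᵢ)².
  (½·δu/u)² = (0.5×0.0331)² = 0.000274;  (-1·δc/c)² = (-1×0.0599)² = 0.00359
δQ/Q = √(0.00387) = 0.0622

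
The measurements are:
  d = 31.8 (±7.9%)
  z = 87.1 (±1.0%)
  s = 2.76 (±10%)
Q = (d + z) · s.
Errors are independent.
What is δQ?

Let u = d + z = 119. δu = √(δd² + δz²) = √(6.31 + 0.759) = 2.66, so δu/u = 0.0224.
Q is then a monomial in u, s:
δQ/Q = √((δu/u)² + (1·δs/s)²) = √(0.000500 + 0.0100) = 0.102
Q = 328, so δQ = 0.102 × 328 = 33.6.

33.6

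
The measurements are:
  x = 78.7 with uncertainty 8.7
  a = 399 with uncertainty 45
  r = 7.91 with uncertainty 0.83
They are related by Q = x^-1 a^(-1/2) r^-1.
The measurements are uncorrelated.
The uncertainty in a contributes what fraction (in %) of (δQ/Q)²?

(δQ/Q)² = (-1·δx/x)² + (−½·δa/a)² + (-1·δr/r)²
  x term: (-1×0.111)² = 0.0122
  a term: (-0.5×0.113)² = 0.00318
  r term: (-1×0.105)² = 0.0110
Total = 0.0264. Share from a = 0.00318/0.0264 = 0.120.

12.0%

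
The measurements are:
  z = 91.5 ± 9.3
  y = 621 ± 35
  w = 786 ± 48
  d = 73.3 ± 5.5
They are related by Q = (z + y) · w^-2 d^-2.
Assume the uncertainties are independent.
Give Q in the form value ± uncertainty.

(2.15 ± 0.429) × 10^-7

Let u = z + y = 712. δu = √(δz² + δy²) = √(86.5 + 1220) = 36.2, so δu/u = 0.0508.
Q is then a monomial in u, w, d:
δQ/Q = √((δu/u)² + (-2·δw/w)² + (-2·δd/d)²) = √(0.00258 + 0.0149 + 0.0225) = 0.200
Q = 2.15e-07, so δQ = 0.200 × 2.15e-07 = 4.29e-08.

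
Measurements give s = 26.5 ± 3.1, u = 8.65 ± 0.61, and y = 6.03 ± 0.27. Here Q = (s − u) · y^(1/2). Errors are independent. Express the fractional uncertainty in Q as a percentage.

Let w = s − u = 17.9. δw = √(δs² + δu²) = √(9.61 + 0.372) = 3.16, so δw/w = 0.177.
Q is then a monomial in w, y:
δQ/Q = √((δw/w)² + (½·δy/y)²) = √(0.0313 + 0.000501) = 0.178

17.8%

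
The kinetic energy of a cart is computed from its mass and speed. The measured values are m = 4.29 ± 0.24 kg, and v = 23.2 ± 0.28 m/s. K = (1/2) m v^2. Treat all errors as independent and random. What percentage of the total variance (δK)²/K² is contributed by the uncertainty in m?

84.3%

(δK/K)² = (1·δm/m)² + (2·δv/v)²
  m term: (1×0.0559)² = 0.00313
  v term: (2×0.0121)² = 0.000583
Total = 0.00371. Share from m = 0.00313/0.00371 = 0.843.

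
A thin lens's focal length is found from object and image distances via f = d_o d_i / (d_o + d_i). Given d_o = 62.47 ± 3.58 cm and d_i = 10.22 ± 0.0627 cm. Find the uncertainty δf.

0.0846 cm

∂f/∂d_o = (d_i/(d_o+d_i))² = 0.0198;  ∂f/∂d_i = (d_o/(d_o+d_i))² = 0.739
δf = √((∂f/∂d_o · δd_o)² + (∂f/∂d_i · δd_i)²) = √(0.00501 + 0.00214) = 0.0846 cm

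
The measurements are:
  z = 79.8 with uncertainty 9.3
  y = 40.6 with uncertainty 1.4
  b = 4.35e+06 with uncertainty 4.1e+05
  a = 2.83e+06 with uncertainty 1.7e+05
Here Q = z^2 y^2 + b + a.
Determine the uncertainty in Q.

2.59e+06

Let p = z^2·y^2 = 1.05e+07. δp/p = √((2·δz/z)² + (2·δy/y)²) = √(0.0543 + 0.00476) = 0.243, so δp = 2.55e+06.
Q = p + b + a: δQ = √(δp² + δb² + δa²) = √(6.51e+12 + 1.68e+11 + 2.89e+10) = 2.59e+06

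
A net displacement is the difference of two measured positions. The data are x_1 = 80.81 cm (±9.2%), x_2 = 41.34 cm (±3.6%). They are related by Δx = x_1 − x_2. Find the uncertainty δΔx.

For a sum/difference, combine absolute errors in quadrature:
  (δx_1)² = 55.3;  (δx_2)² = 2.21
δΔx = √(57.5) = 7.58 cm

7.58 cm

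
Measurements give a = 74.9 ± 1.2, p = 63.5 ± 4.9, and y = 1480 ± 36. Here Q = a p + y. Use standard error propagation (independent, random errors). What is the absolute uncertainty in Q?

377

Let w = a·p = 4760. δw/w = √((1·δa/a)² + (1·δp/p)²) = √(0.000257 + 0.00595) = 0.0788, so δw = 375.
Q = w + y: δQ = √(δw² + δy²) = √(1.41e+05 + 1300) = 377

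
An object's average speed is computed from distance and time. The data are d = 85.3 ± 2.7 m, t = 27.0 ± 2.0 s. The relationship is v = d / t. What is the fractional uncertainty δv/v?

0.0806

Since v is a product/quotient, work with relative uncertainties:
  (1·δd/d)² = (1×0.0317)² = 0.00100;  (-1·δt/t)² = (-1×0.0741)² = 0.00549
δv/v = √(0.00649) = 0.0806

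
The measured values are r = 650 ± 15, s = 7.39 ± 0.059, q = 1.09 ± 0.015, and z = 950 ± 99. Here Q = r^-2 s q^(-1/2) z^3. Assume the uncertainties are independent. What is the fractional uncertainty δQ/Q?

Relative error in a monomial: (δQ/Q)² = Σ (nᵢ · δxᵢ/xᵢ)².
  (-2·δr/r)² = (-2×0.0231)² = 0.00213;  (1·δs/s)² = (1×0.00798)² = 6.37e-05;  (−½·δq/q)² = (-0.5×0.0138)² = 4.73e-05;  (3·δz/z)² = (3×0.104)² = 0.0977
δQ/Q = √(0.1000) = 0.316

0.316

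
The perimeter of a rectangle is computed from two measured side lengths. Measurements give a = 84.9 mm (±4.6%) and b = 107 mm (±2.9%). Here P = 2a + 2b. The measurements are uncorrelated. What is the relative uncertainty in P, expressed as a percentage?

2.60%

P is a linear combination, so absolute uncertainties add in quadrature:
  (2·δa)² = 61.0;  (2·δb)² = 38.5
δP = √(99.5) = 9.98 mm
P = 384 mm, so δP/P = 9.98/384 = 0.0260.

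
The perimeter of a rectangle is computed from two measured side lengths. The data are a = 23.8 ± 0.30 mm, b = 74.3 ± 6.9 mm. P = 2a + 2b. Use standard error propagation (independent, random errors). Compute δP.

Absolute uncertainties add in quadrature for a linear combination:
  (2·δa)² = 0.360;  (2·δb)² = 190
δP = √(191) = 13.8 mm

13.8 mm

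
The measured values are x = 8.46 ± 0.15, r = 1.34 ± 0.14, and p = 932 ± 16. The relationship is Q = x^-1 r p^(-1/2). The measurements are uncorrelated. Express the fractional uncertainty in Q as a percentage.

10.6%

Since Q is a product/quotient, work with relative uncertainties:
  (-1·δx/x)² = (-1×0.0177)² = 0.000314;  (1·δr/r)² = (1×0.104)² = 0.0109;  (−½·δp/p)² = (-0.5×0.0172)² = 7.37e-05
δQ/Q = √(0.0113) = 0.106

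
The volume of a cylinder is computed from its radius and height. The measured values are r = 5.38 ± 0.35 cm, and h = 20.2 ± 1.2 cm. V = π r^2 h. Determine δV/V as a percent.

14.3%

Relative error in a monomial: (δV/V)² = Σ (nᵢ · δxᵢ/xᵢ)².
  (2·δr/r)² = (2×0.0651)² = 0.0169;  (1·δh/h)² = (1×0.0594)² = 0.00353
δV/V = √(0.0205) = 0.143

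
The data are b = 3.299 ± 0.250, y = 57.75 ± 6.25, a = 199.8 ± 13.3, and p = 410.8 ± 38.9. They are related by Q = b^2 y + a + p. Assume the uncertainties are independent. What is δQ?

124

Let w = b^2·y = 628.5. δw/w = √((2·δb/b)² + (1·δy/y)²) = √(0.0230 + 0.0117) = 0.186, so δw = 117.
Q = w + a + p: δQ = √(δw² + δa² + δp²) = √(13700 + 177 + 1510) = 124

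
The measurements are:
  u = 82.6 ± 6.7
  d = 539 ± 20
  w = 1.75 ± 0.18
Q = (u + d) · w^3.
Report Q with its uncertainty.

3330 ± 1030

Let h = u + d = 622. δh = √(δu² + δd²) = √(44.9 + 400) = 21.1, so δh/h = 0.0339.
Q is then a monomial in h, w:
δQ/Q = √((δh/h)² + (3·δw/w)²) = √(0.00115 + 0.0952) = 0.310
Q = 3330, so δQ = 0.310 × 3330 = 1030.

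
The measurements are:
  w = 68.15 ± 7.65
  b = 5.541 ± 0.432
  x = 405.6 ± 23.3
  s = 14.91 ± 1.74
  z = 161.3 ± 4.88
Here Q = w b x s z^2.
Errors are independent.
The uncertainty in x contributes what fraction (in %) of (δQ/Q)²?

(δQ/Q)² = (1·δw/w)² + (1·δb/b)² + (1·δx/x)² + (1·δs/s)² + (2·δz/z)²
  w term: (1×0.112)² = 0.0126
  b term: (1×0.0780)² = 0.00608
  x term: (1×0.0574)² = 0.00330
  s term: (1×0.117)² = 0.0136
  z term: (2×0.0303)² = 0.00366
Total = 0.0393. Share from x = 0.00330/0.0393 = 0.0841.

8.41%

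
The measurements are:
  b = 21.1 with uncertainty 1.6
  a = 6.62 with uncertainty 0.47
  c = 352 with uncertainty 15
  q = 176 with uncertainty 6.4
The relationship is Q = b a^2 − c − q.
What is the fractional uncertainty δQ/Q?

0.377

Let p = b·a^2 = 925. δp/p = √((1·δb/b)² + (2·δa/a)²) = √(0.00575 + 0.0202) = 0.161, so δp = 149.
Q = p − c − q: δQ = √(δp² + δc² + δq²) = √(22200 + 225 + 41.0) = 150
Q = 397, so δQ/Q = 150/397 = 0.377.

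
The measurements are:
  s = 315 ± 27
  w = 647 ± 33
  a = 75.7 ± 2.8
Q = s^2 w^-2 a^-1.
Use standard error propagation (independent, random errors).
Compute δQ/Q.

0.203

Each factor contributes (exponent × relative error)² to (δQ/Q)²:
  (2·δs/s)² = (2×0.0857)² = 0.0294;  (-2·δw/w)² = (-2×0.0510)² = 0.0104;  (-1·δa/a)² = (-1×0.0370)² = 0.00137
δQ/Q = √(0.0412) = 0.203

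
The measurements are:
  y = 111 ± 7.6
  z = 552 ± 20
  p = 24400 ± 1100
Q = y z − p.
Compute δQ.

Let w = y·z = 61300. δw/w = √((1·δy/y)² + (1·δz/z)²) = √(0.00469 + 0.00131) = 0.0775, so δw = 4750.
Q = w − p: δQ = √(δw² + δp²) = √(2.25e+07 + 1.21e+06) = 4870

4870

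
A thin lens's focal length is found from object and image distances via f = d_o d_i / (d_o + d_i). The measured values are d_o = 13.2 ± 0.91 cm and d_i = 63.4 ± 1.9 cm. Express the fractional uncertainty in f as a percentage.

∂f/∂d_o = (d_i/(d_o+d_i))² = 0.685;  ∂f/∂d_i = (d_o/(d_o+d_i))² = 0.0297
δf = √((∂f/∂d_o · δd_o)² + (∂f/∂d_i · δd_i)²) = √(0.389 + 0.00318) = 0.626 cm
f = 10.9 cm, so δf/f = 0.626/10.9 = 0.0573.

5.73%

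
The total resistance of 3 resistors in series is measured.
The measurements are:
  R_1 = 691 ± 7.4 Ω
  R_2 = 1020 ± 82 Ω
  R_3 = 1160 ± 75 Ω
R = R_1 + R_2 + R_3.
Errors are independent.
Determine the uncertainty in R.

Sums and differences: (δR)² = Σ (cᵢ δxᵢ)².
  (δR_1)² = 54.8;  (δR_2)² = 6720;  (δR_3)² = 5620
δR = √(12400) = 111 Ω

111 Ω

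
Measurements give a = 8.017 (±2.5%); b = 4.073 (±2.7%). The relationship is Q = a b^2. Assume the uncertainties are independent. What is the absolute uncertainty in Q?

Since Q is a product/quotient, work with relative uncertainties:
  (1·δa/a)² = (1×0.0250)² = 0.000625;  (2·δb/b)² = (2×0.0270)² = 0.00292
δQ/Q = √(0.00354) = 0.0595
Q = 133.0, so δQ = 0.0595 × 133.0 = 7.91.

7.91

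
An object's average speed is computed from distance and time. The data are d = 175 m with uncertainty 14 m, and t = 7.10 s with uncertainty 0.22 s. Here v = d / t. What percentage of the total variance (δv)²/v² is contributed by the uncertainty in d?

87.0%

(δv/v)² = (1·δd/d)² + (-1·δt/t)²
  d term: (1×0.0800)² = 0.00640
  t term: (-1×0.0310)² = 0.000960
Total = 0.00736. Share from d = 0.00640/0.00736 = 0.870.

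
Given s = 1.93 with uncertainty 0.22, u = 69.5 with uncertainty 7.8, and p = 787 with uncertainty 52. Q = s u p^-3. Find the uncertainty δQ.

7.01e-08

Q is a product of powers, so relative uncertainties combine in quadrature:
  (1·δs/s)² = (1×0.114)² = 0.0130;  (1·δu/u)² = (1×0.112)² = 0.0126;  (-3·δp/p)² = (-3×0.0661)² = 0.0393
δQ/Q = √(0.0649) = 0.255
Q = 2.75e-07, so δQ = 0.255 × 2.75e-07 = 7.01e-08.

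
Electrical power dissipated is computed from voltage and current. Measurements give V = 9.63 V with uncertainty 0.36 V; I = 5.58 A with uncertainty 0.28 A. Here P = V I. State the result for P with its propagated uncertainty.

Since P is a product/quotient, work with relative uncertainties:
  (1·δV/V)² = (1×0.0374)² = 0.00140;  (1·δI/I)² = (1×0.0502)² = 0.00252
δP/P = √(0.00392) = 0.0626
P = 53.7 W, so δP = 0.0626 × 53.7 = 3.36 W.

53.7 ± 3.36 W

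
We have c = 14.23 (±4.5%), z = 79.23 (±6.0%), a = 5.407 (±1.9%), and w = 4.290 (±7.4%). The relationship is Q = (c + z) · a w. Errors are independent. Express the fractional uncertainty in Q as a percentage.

Let u = c + z = 93.46. δu = √(δc² + δz²) = √(0.410 + 22.6) = 4.80, so δu/u = 0.0513.
Q is then a monomial in u, a, w:
δQ/Q = √((δu/u)² + (1·δa/a)² + (1·δw/w)²) = √(0.00263 + 0.000361 + 0.00548) = 0.0920

9.20%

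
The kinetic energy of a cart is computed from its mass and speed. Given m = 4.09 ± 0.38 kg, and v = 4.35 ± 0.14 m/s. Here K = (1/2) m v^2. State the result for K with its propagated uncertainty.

38.7 ± 4.37 J

Each factor contributes (exponent × relative error)² to (δK/K)²:
  (1·δm/m)² = (1×0.0929)² = 0.00863;  (2·δv/v)² = (2×0.0322)² = 0.00414
δK/K = √(0.0128) = 0.113
K = 38.7 J, so δK = 0.113 × 38.7 = 4.37 J.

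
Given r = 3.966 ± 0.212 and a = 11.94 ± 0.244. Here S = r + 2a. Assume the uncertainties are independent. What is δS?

Sums and differences: (δS)² = Σ (cᵢ δxᵢ)².
  (δr)² = 0.0449;  (2·δa)² = 0.238
δS = √(0.283) = 0.532

0.532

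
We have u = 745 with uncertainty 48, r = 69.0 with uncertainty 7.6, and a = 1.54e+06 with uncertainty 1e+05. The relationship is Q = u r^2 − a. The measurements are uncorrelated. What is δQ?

Let p = u·r^2 = 3.55e+06. δp/p = √((1·δu/u)² + (2·δr/r)²) = √(0.00415 + 0.0485) = 0.230, so δp = 8.14e+05.
Q = p − a: δQ = √(δp² + δa²) = √(6.63e+11 + 1e+10) = 8.2e+05

8.2e+05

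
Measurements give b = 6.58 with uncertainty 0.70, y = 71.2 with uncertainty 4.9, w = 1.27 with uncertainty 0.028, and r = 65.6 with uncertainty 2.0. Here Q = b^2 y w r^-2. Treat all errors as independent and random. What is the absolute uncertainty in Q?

0.212

For a monomial Q ∝ b^2, y, w, r^-2, fractional errors add in quadrature:
  (2·δb/b)² = (2×0.106)² = 0.0453;  (1·δy/y)² = (1×0.0688)² = 0.00474;  (1·δw/w)² = (1×0.0220)² = 0.000486;  (-2·δr/r)² = (-2×0.0305)² = 0.00372
δQ/Q = √(0.0542) = 0.233
Q = 0.910, so δQ = 0.233 × 0.910 = 0.212.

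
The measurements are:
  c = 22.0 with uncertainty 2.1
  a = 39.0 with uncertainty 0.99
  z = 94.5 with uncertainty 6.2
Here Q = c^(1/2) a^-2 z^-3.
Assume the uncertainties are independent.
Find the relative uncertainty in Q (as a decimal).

0.209

For a monomial Q ∝ c^(1/2), a^-2, z^-3, fractional errors add in quadrature:
  (½·δc/c)² = (0.5×0.0955)² = 0.00228;  (-2·δa/a)² = (-2×0.0254)² = 0.00258;  (-3·δz/z)² = (-3×0.0656)² = 0.0387
δQ/Q = √(0.0436) = 0.209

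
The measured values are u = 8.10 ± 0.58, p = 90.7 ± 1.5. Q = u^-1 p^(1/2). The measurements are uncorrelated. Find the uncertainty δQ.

0.0847

Each factor contributes (exponent × relative error)² to (δQ/Q)²:
  (-1·δu/u)² = (-1×0.0716)² = 0.00513;  (½·δp/p)² = (0.5×0.0165)² = 6.84e-05
δQ/Q = √(0.00520) = 0.0721
Q = 1.18, so δQ = 0.0721 × 1.18 = 0.0847.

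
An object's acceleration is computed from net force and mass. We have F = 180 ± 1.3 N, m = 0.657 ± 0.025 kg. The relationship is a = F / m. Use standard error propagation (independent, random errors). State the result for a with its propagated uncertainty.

For a monomial a ∝ F, m^-1, fractional errors add in quadrature:
  (1·δF/F)² = (1×0.00722)² = 5.22e-05;  (-1·δm/m)² = (-1×0.0381)² = 0.00145
δa/a = √(0.00150) = 0.0387
a = 274 m/s^2, so δa = 0.0387 × 274 = 10.6 m/s^2.

274 ± 10.6 m/s^2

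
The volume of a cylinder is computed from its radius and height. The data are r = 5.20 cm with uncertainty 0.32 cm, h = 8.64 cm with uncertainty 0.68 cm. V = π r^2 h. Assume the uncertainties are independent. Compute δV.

107 cm^3

For a monomial V ∝ r^2, h, fractional errors add in quadrature:
  (2·δr/r)² = (2×0.0615)² = 0.0151;  (1·δh/h)² = (1×0.0787)² = 0.00619
δV/V = √(0.0213) = 0.146
V = 734 cm^3, so δV = 0.146 × 734 = 107 cm^3.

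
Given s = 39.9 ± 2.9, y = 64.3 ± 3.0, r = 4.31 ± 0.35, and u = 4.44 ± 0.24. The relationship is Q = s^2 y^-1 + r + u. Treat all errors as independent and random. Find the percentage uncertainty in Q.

11.4%

Let p = s^2·y^-1 = 24.8. δp/p = √((2·δs/s)² + (-1·δy/y)²) = √(0.0211 + 0.00218) = 0.153, so δp = 3.78.
Q = p + r + u: δQ = √(δp² + δr² + δu²) = √(14.3 + 0.122 + 0.0576) = 3.80
Q = 33.5, so δQ/Q = 3.80/33.5 = 0.114.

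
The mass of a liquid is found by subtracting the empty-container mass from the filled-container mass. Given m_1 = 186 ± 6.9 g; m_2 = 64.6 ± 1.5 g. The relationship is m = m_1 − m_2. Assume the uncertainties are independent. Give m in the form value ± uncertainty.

121 ± 7.06 g

For a sum/difference, combine absolute errors in quadrature:
  (δm_1)² = 47.6;  (δm_2)² = 2.25
δm = √(49.9) = 7.06 g
m = 121 g.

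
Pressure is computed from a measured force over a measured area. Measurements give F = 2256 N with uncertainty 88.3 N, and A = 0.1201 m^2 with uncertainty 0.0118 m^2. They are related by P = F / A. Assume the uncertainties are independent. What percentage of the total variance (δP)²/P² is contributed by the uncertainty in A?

86.3%

(δP/P)² = (1·δF/F)² + (-1·δA/A)²
  F term: (1×0.0391)² = 0.00153
  A term: (-1×0.0983)² = 0.00965
Total = 0.0112. Share from A = 0.00965/0.0112 = 0.863.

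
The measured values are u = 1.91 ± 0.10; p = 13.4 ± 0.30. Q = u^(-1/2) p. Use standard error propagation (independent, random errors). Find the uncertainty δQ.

0.334

For a monomial Q ∝ u^(-1/2), p, fractional errors add in quadrature:
  (−½·δu/u)² = (-0.5×0.0524)² = 0.000685;  (1·δp/p)² = (1×0.0224)² = 0.000501
δQ/Q = √(0.00119) = 0.0344
Q = 9.70, so δQ = 0.0344 × 9.70 = 0.334.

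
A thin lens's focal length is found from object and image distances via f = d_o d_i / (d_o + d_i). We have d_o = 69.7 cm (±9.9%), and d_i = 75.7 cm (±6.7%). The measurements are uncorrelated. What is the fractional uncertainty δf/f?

0.0607

∂f/∂d_o = (d_i/(d_o+d_i))² = 0.271;  ∂f/∂d_i = (d_o/(d_o+d_i))² = 0.230
δf = √((∂f/∂d_o · δd_o)² + (∂f/∂d_i · δd_i)²) = √(3.50 + 1.36) = 2.20 cm
f = 36.3 cm, so δf/f = 2.20/36.3 = 0.0607.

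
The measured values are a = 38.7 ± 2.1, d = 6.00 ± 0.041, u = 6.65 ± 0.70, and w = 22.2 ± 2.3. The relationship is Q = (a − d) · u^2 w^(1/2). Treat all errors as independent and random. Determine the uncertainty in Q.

Let h = a − d = 32.7. δh = √(δa² + δd²) = √(4.41 + 0.00168) = 2.10, so δh/h = 0.0642.
Q is then a monomial in h, u, w:
δQ/Q = √((δh/h)² + (2·δu/u)² + (½·δw/w)²) = √(0.00413 + 0.0443 + 0.00268) = 0.226
Q = 6810, so δQ = 0.226 × 6810 = 1540.

1540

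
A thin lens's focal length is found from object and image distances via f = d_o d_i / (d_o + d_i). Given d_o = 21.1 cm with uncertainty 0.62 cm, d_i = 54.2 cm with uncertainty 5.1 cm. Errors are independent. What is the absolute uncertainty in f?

0.513 cm

∂f/∂d_o = (d_i/(d_o+d_i))² = 0.518;  ∂f/∂d_i = (d_o/(d_o+d_i))² = 0.0785
δf = √((∂f/∂d_o · δd_o)² + (∂f/∂d_i · δd_i)²) = √(0.103 + 0.160) = 0.513 cm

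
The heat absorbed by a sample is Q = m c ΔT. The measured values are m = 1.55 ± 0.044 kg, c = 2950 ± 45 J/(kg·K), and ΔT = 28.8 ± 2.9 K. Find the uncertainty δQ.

For a monomial Q ∝ m, c, ΔT, fractional errors add in quadrature:
  (1·δm/m)² = (1×0.0284)² = 0.000806;  (1·δc/c)² = (1×0.0153)² = 0.000233;  (1·δΔT/ΔT)² = (1×0.101)² = 0.0101
δQ/Q = √(0.0112) = 0.106
Q = 1.32e+05 J, so δQ = 0.106 × 1.32e+05 = 13900 J.

13900 J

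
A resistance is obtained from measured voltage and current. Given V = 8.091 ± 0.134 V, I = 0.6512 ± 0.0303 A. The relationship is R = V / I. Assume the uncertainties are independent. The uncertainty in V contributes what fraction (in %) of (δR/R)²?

11.2%

(δR/R)² = (1·δV/V)² + (-1·δI/I)²
  V term: (1×0.0166)² = 0.000274
  I term: (-1×0.0465)² = 0.00216
Total = 0.00244. Share from V = 0.000274/0.00244 = 0.112.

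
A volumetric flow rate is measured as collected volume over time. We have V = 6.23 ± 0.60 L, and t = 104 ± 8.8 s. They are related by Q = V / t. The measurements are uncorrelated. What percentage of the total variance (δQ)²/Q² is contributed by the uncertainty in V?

(δQ/Q)² = (1·δV/V)² + (-1·δt/t)²
  V term: (1×0.0963)² = 0.00928
  t term: (-1×0.0846)² = 0.00716
Total = 0.0164. Share from V = 0.00928/0.0164 = 0.564.

56.4%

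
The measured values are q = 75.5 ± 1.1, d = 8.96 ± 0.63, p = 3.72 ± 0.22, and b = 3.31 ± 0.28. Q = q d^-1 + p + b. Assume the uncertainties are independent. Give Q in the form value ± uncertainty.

Let w = q·d^-1 = 8.43. δw/w = √((1·δq/q)² + (-1·δd/d)²) = √(0.000212 + 0.00494) = 0.0718, so δw = 0.605.
Q = w + p + b: δQ = √(δw² + δp² + δb²) = √(0.366 + 0.0484 + 0.0784) = 0.702
Q = 15.5.

15.5 ± 0.702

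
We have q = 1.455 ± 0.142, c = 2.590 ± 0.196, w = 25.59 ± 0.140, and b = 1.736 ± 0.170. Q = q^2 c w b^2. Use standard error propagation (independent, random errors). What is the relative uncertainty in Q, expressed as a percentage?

For a monomial Q ∝ q^2, c, w, b^2, fractional errors add in quadrature:
  (2·δq/q)² = (2×0.0976)² = 0.0381;  (1·δc/c)² = (1×0.0757)² = 0.00573;  (1·δw/w)² = (1×0.00547)² = 2.99e-05;  (2·δb/b)² = (2×0.0979)² = 0.0384
δQ/Q = √(0.0822) = 0.287

28.7%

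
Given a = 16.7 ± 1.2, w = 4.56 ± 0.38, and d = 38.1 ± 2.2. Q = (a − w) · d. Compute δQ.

54.9

Let u = a − w = 12.1. δu = √(δa² + δw²) = √(1.44 + 0.144) = 1.26, so δu/u = 0.104.
Q is then a monomial in u, d:
δQ/Q = √((δu/u)² + (1·δd/d)²) = √(0.0108 + 0.00333) = 0.119
Q = 463, so δQ = 0.119 × 463 = 54.9.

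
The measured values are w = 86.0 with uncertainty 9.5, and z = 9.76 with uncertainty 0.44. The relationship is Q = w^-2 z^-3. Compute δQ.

3.77e-08

Relative error in a monomial: (δQ/Q)² = Σ (nᵢ · δxᵢ/xᵢ)².
  (-2·δw/w)² = (-2×0.110)² = 0.0488;  (-3·δz/z)² = (-3×0.0451)² = 0.0183
δQ/Q = √(0.0671) = 0.259
Q = 1.45e-07, so δQ = 0.259 × 1.45e-07 = 3.77e-08.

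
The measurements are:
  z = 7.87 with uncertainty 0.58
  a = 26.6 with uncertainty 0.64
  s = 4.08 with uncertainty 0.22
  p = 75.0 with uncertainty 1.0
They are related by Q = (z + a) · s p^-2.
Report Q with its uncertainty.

0.0250 ± 0.00163

Let u = z + a = 34.5. δu = √(δz² + δa²) = √(0.336 + 0.410) = 0.864, so δu/u = 0.0251.
Q is then a monomial in u, s, p:
δQ/Q = √((δu/u)² + (1·δs/s)² + (-2·δp/p)²) = √(0.000628 + 0.00291 + 0.000711) = 0.0652
Q = 0.0250, so δQ = 0.0652 × 0.0250 = 0.00163.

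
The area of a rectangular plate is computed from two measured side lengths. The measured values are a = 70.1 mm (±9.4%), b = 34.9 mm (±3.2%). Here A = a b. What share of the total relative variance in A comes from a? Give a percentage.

(δA/A)² = (1·δa/a)² + (1·δb/b)²
  a term: (1×0.0940)² = 0.00884
  b term: (1×0.0320)² = 0.00102
Total = 0.00986. Share from a = 0.00884/0.00986 = 0.896.

89.6%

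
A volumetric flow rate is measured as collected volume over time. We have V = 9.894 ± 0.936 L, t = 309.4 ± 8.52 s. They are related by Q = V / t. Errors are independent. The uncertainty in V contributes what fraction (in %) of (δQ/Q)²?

92.2%

(δQ/Q)² = (1·δV/V)² + (-1·δt/t)²
  V term: (1×0.0946)² = 0.00895
  t term: (-1×0.0275)² = 0.000758
Total = 0.00971. Share from V = 0.00895/0.00971 = 0.922.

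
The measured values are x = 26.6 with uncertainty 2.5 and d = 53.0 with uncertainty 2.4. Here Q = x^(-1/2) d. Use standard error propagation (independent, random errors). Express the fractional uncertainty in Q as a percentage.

6.53%

For a monomial Q ∝ x^(-1/2), d, fractional errors add in quadrature:
  (−½·δx/x)² = (-0.5×0.0940)² = 0.00221;  (1·δd/d)² = (1×0.0453)² = 0.00205
δQ/Q = √(0.00426) = 0.0653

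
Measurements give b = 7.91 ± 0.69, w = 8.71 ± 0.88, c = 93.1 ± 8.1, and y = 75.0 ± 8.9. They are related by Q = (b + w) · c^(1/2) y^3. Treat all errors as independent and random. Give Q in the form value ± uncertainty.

Let u = b + w = 16.6. δu = √(δb² + δw²) = √(0.476 + 0.774) = 1.12, so δu/u = 0.0673.
Q is then a monomial in u, c, y:
δQ/Q = √((δu/u)² + (½·δc/c)² + (3·δy/y)²) = √(0.00453 + 0.00189 + 0.127) = 0.365
Q = 6.77e+07, so δQ = 0.365 × 6.77e+07 = 2.47e+07.

(6.77 ± 2.47) × 10^7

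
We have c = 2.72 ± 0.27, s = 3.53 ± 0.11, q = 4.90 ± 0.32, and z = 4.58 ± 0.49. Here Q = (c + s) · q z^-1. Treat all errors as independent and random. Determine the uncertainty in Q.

Let u = c + s = 6.25. δu = √(δc² + δs²) = √(0.0729 + 0.0121) = 0.292, so δu/u = 0.0466.
Q is then a monomial in u, q, z:
δQ/Q = √((δu/u)² + (1·δq/q)² + (-1·δz/z)²) = √(0.00218 + 0.00426 + 0.0114) = 0.134
Q = 6.69, so δQ = 0.134 × 6.69 = 0.894.

0.894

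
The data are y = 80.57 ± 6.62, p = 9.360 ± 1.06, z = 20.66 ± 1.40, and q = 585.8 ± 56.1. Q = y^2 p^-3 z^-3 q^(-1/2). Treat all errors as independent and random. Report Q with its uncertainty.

For a monomial Q ∝ y^2, p^-3, z^-3, q^(-1/2), fractional errors add in quadrature:
  (2·δy/y)² = (2×0.0822)² = 0.0270;  (-3·δp/p)² = (-3×0.113)² = 0.115;  (-3·δz/z)² = (-3×0.0678)² = 0.0413;  (−½·δq/q)² = (-0.5×0.0958)² = 0.00229
δQ/Q = √(0.186) = 0.431
Q = 3.709e-05, so δQ = 0.431 × 3.709e-05 = 1.6e-05.

(3.709 ± 1.60) × 10^-5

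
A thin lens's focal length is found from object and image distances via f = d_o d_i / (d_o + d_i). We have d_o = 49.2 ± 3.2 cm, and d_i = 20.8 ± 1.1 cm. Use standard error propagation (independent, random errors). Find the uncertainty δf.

∂f/∂d_o = (d_i/(d_o+d_i))² = 0.0883;  ∂f/∂d_i = (d_o/(d_o+d_i))² = 0.494
δf = √((∂f/∂d_o · δd_o)² + (∂f/∂d_i · δd_i)²) = √(0.0798 + 0.295) = 0.612 cm

0.612 cm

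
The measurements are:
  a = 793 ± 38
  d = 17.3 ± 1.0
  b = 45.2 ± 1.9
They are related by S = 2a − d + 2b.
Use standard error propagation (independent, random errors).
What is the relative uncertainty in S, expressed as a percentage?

Absolute uncertainties add in quadrature for a linear combination:
  (2·δa)² = 5780;  (δd)² = 1.00;  (2·δb)² = 14.4
δS = √(5790) = 76.1
S = 1660, so δS/S = 76.1/1660 = 0.0459.

4.59%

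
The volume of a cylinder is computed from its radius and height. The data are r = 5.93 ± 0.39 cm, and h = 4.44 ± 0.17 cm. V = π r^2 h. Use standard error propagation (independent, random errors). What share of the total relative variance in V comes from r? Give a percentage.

(δV/V)² = (2·δr/r)² + (1·δh/h)²
  r term: (2×0.0658)² = 0.0173
  h term: (1×0.0383)² = 0.00147
Total = 0.0188. Share from r = 0.0173/0.0188 = 0.922.

92.2%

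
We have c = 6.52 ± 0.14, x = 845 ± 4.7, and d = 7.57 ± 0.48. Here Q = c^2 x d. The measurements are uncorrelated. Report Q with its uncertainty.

(2.72 ± 0.209) × 10^5

Q is a product of powers, so relative uncertainties combine in quadrature:
  (2·δc/c)² = (2×0.0215)² = 0.00184;  (1·δx/x)² = (1×0.00556)² = 3.09e-05;  (1·δd/d)² = (1×0.0634)² = 0.00402
δQ/Q = √(0.00590) = 0.0768
Q = 2.72e+05, so δQ = 0.0768 × 2.72e+05 = 20900.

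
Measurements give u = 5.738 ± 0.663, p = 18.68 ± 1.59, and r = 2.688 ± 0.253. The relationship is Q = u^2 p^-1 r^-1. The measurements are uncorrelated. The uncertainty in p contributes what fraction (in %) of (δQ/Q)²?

10.4%

(δQ/Q)² = (2·δu/u)² + (-1·δp/p)² + (-1·δr/r)²
  u term: (2×0.116)² = 0.0534
  p term: (-1×0.0851)² = 0.00725
  r term: (-1×0.0941)² = 0.00886
Total = 0.0695. Share from p = 0.00725/0.0695 = 0.104.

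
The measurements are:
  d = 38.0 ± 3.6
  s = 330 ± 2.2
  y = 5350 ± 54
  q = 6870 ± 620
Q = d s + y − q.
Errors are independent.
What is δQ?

Let p = d·s = 12500. δp/p = √((1·δd/d)² + (1·δs/s)²) = √(0.00898 + 4.44e-05) = 0.0950, so δp = 1190.
Q = p + y − q: δQ = √(δp² + δy² + δq²) = √(1.42e+06 + 2920 + 3.84e+05) = 1340

1340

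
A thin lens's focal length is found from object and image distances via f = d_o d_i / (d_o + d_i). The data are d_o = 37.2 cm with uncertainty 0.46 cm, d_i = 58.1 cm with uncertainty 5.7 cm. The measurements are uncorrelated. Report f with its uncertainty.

∂f/∂d_o = (d_i/(d_o+d_i))² = 0.372;  ∂f/∂d_i = (d_o/(d_o+d_i))² = 0.152
δf = √((∂f/∂d_o · δd_o)² + (∂f/∂d_i · δd_i)²) = √(0.0292 + 0.754) = 0.885 cm
f = 22.7 cm.

22.7 ± 0.885 cm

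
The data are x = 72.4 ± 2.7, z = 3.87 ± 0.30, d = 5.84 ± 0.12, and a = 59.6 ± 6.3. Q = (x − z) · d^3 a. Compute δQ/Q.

Let u = x − z = 68.5. δu = √(δx² + δz²) = √(7.29 + 0.0900) = 2.72, so δu/u = 0.0396.
Q is then a monomial in u, d, a:
δQ/Q = √((δu/u)² + (3·δd/d)² + (1·δa/a)²) = √(0.00157 + 0.00380 + 0.0112) = 0.129

0.129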